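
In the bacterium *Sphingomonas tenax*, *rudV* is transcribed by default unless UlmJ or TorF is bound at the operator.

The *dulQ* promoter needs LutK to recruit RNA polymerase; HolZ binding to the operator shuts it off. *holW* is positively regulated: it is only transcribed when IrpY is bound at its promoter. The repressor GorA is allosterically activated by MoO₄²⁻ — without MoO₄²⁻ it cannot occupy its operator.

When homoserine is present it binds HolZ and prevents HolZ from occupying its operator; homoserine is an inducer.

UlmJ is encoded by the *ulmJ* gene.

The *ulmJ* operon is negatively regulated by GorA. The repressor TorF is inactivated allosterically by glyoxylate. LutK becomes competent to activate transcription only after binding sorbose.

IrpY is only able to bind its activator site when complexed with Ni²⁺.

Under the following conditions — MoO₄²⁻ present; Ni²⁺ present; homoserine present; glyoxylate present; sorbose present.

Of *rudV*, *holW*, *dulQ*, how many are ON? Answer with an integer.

MoO₄²⁻ is present, so GorA is active.
With repressor GorA bound, *ulmJ* is not transcribed.
So UlmJ is not produced.
Glyoxylate is present, so TorF is inactive.
With no repressor bound, *rudV* is transcribed.
→ *rudV* is ON.
Ni²⁺ is present, so IrpY is active.
No repressor is bound and IrpY is active, so *holW* is transcribed.
→ *holW* is ON.
Homoserine is present, so HolZ is inactive.
Sorbose is present, so LutK is active.
No repressor is bound and LutK is active, so *dulQ* is transcribed.
→ *dulQ* is ON.
3 of the 3 genes are transcribed.

3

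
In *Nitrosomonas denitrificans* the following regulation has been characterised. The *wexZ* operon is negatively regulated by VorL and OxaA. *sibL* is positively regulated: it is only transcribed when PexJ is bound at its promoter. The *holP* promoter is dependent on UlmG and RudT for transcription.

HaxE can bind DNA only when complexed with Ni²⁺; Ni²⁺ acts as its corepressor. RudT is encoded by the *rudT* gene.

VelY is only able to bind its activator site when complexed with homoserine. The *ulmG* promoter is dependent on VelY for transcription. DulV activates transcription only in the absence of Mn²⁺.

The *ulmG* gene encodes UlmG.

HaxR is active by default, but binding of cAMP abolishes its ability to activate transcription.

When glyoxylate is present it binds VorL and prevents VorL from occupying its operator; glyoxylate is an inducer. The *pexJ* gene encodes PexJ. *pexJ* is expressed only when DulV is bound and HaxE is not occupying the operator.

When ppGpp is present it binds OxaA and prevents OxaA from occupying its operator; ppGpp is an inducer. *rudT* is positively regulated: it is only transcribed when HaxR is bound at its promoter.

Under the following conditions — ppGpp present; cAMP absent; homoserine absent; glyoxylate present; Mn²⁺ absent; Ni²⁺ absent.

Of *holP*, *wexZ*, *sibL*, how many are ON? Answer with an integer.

Homoserine is absent, so VelY is inactive.
Required activator VelY is absent, so *ulmG* is not transcribed.
So UlmG is not produced.
cAMP is absent, so HaxR is active.
No repressor is bound and HaxR is active, so *rudT* is transcribed.
So RudT is produced and active.
Required activator UlmG is absent, so *holP* is not transcribed.
→ *holP* is OFF.
Glyoxylate is present, so VorL is inactive.
ppGpp is present, so OxaA is inactive.
With no repressor bound, *wexZ* is transcribed.
→ *wexZ* is ON.
Mn²⁺ is absent, so DulV is active.
Ni²⁺ is absent, so HaxE is inactive.
No repressor is bound and DulV is active, so *pexJ* is transcribed.
So PexJ is produced and active.
No repressor is bound and PexJ is active, so *sibL* is transcribed.
→ *sibL* is ON.
2 of the 3 genes are transcribed.

2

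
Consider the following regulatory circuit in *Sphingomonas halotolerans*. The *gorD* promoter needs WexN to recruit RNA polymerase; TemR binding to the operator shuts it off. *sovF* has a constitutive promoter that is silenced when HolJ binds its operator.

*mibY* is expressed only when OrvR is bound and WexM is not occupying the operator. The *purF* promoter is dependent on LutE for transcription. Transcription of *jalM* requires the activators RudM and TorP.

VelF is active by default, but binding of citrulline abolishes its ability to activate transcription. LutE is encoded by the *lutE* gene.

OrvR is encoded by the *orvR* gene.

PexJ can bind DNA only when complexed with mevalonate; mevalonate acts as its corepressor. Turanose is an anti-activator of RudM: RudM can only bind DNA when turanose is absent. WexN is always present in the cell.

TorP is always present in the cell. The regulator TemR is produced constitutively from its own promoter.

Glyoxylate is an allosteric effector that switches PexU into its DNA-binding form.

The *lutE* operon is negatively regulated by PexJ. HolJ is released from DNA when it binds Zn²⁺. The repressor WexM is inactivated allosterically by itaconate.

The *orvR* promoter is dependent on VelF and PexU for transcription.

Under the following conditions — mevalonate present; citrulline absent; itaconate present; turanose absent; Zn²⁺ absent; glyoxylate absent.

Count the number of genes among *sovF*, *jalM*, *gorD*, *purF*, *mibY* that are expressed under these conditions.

Zn²⁺ is absent, so HolJ is active.
With repressor HolJ bound, *sovF* is not transcribed.
→ *sovF* is OFF.
Turanose is absent, so RudM is active.
TorP is produced constitutively and is active.
No repressor is bound and RudM and TorP are active, so *jalM* is transcribed.
→ *jalM* is ON.
TemR is produced constitutively and is active.
WexN is produced constitutively and is active.
With repressor TemR bound, *gorD* is not transcribed.
→ *gorD* is OFF.
Mevalonate is present, so PexJ is active.
With repressor PexJ bound, *lutE* is not transcribed.
So LutE is not produced.
Required activator LutE is absent, so *purF* is not transcribed.
→ *purF* is OFF.
Citrulline is absent, so VelF is active.
Glyoxylate is absent, so PexU is inactive.
Required activator PexU is absent, so *orvR* is not transcribed.
So OrvR is not produced.
Itaconate is present, so WexM is inactive.
Required activator OrvR is absent, so *mibY* is not transcribed.
→ *mibY* is OFF.
1 of the 5 genes is transcribed.

1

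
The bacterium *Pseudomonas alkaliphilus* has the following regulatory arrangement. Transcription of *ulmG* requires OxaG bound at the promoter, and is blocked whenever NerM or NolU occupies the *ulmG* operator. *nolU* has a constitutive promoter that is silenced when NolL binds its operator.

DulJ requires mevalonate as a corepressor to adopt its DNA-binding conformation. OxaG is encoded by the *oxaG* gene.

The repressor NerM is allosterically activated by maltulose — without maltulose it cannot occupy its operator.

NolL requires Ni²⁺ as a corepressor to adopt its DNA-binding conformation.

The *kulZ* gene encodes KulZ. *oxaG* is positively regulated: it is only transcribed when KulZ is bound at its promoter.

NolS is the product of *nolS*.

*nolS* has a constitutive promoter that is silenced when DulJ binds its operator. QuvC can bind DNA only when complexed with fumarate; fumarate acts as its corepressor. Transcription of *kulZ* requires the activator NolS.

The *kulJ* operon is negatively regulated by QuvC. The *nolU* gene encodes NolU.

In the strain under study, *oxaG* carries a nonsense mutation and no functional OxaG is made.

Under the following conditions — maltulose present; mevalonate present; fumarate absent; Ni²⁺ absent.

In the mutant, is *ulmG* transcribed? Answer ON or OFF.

Maltulose is present, so NerM is active.
Ni²⁺ is absent, so NolL is inactive.
With no repressor bound, *nolU* is transcribed.
So NolU is produced and active.
OxaG is non-functional in this strain, so it has no effect.
With repressor NerM bound, *ulmG* is not transcribed.

OFF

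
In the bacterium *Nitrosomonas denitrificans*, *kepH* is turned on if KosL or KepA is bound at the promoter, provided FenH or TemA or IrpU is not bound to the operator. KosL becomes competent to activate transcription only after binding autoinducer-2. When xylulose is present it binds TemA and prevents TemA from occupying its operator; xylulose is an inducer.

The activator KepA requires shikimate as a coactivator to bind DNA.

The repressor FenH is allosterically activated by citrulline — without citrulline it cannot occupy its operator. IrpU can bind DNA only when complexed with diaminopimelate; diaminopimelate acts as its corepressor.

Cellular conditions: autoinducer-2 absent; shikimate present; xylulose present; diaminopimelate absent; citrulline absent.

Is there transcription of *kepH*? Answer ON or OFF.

Citrulline is absent, so FenH is inactive.
Autoinducer-2 is absent, so KosL is inactive.
Xylulose is present, so TemA is inactive.
Shikimate is present, so KepA is active.
Diaminopimelate is absent, so IrpU is inactive.
Activator KepA is present, so *kepH* is transcribed.

ON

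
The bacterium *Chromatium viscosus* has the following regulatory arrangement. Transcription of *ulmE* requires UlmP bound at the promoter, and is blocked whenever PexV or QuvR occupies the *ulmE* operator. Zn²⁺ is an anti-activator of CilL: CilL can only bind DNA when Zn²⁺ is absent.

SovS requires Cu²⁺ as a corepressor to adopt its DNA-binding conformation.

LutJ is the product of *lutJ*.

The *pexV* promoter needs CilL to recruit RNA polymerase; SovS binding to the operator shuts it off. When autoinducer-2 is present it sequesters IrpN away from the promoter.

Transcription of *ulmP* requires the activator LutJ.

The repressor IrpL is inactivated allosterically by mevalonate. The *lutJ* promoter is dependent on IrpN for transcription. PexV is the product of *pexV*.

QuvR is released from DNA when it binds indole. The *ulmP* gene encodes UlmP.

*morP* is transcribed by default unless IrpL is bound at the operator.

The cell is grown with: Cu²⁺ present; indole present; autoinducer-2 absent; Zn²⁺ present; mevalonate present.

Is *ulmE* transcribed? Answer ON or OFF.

ON

Autoinducer-2 is absent, so IrpN is active.
No repressor is bound and IrpN is active, so *lutJ* is transcribed.
So LutJ is produced and active.
No repressor is bound and LutJ is active, so *ulmP* is transcribed.
So UlmP is produced and active.
Zn²⁺ is present, so CilL is inactive.
Cu²⁺ is present, so SovS is active.
With repressor SovS bound, *pexV* is not transcribed.
So PexV is not produced.
Indole is present, so QuvR is inactive.
No repressor is bound and UlmP is active, so *ulmE* is transcribed.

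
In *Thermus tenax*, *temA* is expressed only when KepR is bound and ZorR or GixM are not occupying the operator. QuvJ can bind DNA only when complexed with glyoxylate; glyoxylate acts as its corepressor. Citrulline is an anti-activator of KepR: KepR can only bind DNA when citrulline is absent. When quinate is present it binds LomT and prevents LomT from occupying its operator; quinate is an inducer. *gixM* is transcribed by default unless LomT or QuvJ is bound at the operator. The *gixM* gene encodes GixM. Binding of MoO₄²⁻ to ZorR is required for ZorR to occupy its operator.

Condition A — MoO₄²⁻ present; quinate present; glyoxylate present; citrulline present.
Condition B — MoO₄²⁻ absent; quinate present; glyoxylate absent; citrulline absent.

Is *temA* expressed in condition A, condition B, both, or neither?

Condition A:
MoO₄²⁻ is present, so ZorR is active.
Quinate is present, so LomT is inactive.
Glyoxylate is present, so QuvJ is active.
With repressor QuvJ bound, *gixM* is not transcribed.
So GixM is not produced.
Citrulline is present, so KepR is inactive.
With repressor ZorR bound, *temA* is not transcribed.
→ *temA* is OFF in A.
Condition B:
MoO₄²⁻ is absent, so ZorR is inactive.
Quinate is present, so LomT is inactive.
Glyoxylate is absent, so QuvJ is inactive.
With no repressor bound, *gixM* is transcribed.
So GixM is produced and active.
Citrulline is absent, so KepR is active.
With repressor GixM bound, *temA* is not transcribed.
→ *temA* is OFF in B.

neither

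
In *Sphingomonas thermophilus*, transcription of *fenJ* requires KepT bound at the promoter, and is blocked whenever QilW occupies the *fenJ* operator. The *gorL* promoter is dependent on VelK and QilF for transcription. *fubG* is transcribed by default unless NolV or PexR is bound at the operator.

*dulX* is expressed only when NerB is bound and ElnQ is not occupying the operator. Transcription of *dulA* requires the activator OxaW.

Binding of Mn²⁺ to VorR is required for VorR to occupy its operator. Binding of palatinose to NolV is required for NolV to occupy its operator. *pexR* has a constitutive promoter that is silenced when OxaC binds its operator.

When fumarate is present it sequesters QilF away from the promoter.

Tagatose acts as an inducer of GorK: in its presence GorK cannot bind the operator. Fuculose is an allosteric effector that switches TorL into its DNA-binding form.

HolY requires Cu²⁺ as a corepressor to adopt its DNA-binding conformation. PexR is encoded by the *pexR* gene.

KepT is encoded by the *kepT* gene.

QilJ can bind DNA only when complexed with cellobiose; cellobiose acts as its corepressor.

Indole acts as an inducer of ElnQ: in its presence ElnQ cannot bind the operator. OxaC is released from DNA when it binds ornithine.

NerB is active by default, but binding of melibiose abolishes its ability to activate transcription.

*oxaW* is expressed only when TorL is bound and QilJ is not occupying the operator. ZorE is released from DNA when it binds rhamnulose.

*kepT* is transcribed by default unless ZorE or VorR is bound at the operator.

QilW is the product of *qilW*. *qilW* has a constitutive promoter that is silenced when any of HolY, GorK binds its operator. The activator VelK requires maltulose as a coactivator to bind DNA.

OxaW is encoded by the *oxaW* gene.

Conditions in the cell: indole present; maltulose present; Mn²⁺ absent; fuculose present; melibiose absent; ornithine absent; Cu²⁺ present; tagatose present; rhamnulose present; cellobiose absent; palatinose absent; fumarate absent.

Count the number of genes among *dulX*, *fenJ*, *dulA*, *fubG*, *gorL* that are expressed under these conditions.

5

Melibiose is absent, so NerB is active.
Indole is present, so ElnQ is inactive.
No repressor is bound and NerB is active, so *dulX* is transcribed.
→ *dulX* is ON.
Rhamnulose is present, so ZorE is inactive.
Mn²⁺ is absent, so VorR is inactive.
With no repressor bound, *kepT* is transcribed.
So KepT is produced and active.
Cu²⁺ is present, so HolY is active.
Tagatose is present, so GorK is inactive.
With repressor HolY bound, *qilW* is not transcribed.
So QilW is not produced.
No repressor is bound and KepT is active, so *fenJ* is transcribed.
→ *fenJ* is ON.
Fuculose is present, so TorL is active.
Cellobiose is absent, so QilJ is inactive.
No repressor is bound and TorL is active, so *oxaW* is transcribed.
So OxaW is produced and active.
No repressor is bound and OxaW is active, so *dulA* is transcribed.
→ *dulA* is ON.
Palatinose is absent, so NolV is inactive.
Ornithine is absent, so OxaC is active.
With repressor OxaC bound, *pexR* is not transcribed.
So PexR is not produced.
With no repressor bound, *fubG* is transcribed.
→ *fubG* is ON.
Maltulose is present, so VelK is active.
Fumarate is absent, so QilF is active.
No repressor is bound and VelK and QilF are active, so *gorL* is transcribed.
→ *gorL* is ON.
5 of the 5 genes are transcribed.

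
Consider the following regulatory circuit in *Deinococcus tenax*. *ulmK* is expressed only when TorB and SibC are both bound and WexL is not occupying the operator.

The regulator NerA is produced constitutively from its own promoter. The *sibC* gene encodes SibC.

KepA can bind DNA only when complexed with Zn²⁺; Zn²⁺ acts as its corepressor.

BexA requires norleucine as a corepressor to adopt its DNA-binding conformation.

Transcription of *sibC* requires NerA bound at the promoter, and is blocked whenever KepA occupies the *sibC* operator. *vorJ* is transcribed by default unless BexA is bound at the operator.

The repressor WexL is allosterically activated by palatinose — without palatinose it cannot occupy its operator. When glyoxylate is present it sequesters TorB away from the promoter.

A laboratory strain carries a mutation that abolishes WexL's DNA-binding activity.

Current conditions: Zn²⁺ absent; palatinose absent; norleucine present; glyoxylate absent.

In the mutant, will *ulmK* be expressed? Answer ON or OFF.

ON

Glyoxylate is absent, so TorB is active.
Zn²⁺ is absent, so KepA is inactive.
NerA is produced constitutively and is active.
No repressor is bound and NerA is active, so *sibC* is transcribed.
So SibC is produced and active.
WexL is non-functional in this strain, so it has no effect.
No repressor is bound and TorB and SibC are active, so *ulmK* is transcribed.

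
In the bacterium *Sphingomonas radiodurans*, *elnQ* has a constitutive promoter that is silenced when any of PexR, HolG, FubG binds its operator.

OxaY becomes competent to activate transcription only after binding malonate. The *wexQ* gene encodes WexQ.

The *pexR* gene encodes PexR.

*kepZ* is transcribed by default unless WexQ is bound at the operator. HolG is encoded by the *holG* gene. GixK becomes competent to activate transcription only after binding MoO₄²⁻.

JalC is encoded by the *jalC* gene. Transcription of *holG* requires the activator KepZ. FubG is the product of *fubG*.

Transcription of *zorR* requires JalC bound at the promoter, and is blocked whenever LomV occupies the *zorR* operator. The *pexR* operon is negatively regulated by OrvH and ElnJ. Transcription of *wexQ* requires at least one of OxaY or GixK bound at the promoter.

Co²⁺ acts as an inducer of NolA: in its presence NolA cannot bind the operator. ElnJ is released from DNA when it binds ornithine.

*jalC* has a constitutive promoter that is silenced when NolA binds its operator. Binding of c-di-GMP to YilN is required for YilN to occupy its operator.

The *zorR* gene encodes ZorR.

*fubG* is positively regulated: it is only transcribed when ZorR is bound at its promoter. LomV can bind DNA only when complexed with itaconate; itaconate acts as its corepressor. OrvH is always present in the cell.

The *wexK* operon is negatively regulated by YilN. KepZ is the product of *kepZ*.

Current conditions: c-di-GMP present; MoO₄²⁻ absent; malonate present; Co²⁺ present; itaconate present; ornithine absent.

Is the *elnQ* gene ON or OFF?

ON

OrvH is produced constitutively and is active.
Ornithine is absent, so ElnJ is active.
With repressor OrvH bound, *pexR* is not transcribed.
So PexR is not produced.
Malonate is present, so OxaY is active.
MoO₄²⁻ is absent, so GixK is inactive.
Activator OxaY is present, so *wexQ* is transcribed.
So WexQ is produced and active.
With repressor WexQ bound, *kepZ* is not transcribed.
So KepZ is not produced.
Required activator KepZ is absent, so *holG* is not transcribed.
So HolG is not produced.
Co²⁺ is present, so NolA is inactive.
With no repressor bound, *jalC* is transcribed.
So JalC is produced and active.
Itaconate is present, so LomV is active.
With repressor LomV bound, *zorR* is not transcribed.
So ZorR is not produced.
Required activator ZorR is absent, so *fubG* is not transcribed.
So FubG is not produced.
With no repressor bound, *elnQ* is transcribed.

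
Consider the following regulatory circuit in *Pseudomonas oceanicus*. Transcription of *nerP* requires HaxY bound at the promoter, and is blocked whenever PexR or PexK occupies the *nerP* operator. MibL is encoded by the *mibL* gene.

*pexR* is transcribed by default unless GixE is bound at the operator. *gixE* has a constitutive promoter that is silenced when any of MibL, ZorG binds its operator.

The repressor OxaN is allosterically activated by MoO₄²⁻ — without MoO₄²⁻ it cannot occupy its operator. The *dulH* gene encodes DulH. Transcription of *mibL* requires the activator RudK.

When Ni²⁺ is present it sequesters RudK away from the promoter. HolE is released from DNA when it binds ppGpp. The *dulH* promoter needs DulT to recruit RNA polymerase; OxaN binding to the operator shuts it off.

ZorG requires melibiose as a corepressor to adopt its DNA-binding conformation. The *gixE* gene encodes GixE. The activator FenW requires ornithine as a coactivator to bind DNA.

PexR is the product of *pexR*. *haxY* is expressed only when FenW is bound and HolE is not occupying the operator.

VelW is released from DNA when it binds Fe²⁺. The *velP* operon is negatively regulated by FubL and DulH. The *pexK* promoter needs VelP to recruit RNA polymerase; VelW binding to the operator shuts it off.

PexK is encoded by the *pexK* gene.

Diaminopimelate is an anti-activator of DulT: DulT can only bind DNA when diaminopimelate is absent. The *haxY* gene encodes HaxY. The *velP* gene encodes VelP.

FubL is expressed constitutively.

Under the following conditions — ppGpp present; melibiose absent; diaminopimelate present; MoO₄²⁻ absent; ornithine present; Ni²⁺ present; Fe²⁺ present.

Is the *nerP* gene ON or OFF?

Ni²⁺ is present, so RudK is inactive.
Required activator RudK is absent, so *mibL* is not transcribed.
So MibL is not produced.
Melibiose is absent, so ZorG is inactive.
With no repressor bound, *gixE* is transcribed.
So GixE is produced and active.
With repressor GixE bound, *pexR* is not transcribed.
So PexR is not produced.
ppGpp is present, so HolE is inactive.
Ornithine is present, so FenW is active.
No repressor is bound and FenW is active, so *haxY* is transcribed.
So HaxY is produced and active.
Fe²⁺ is present, so VelW is inactive.
FubL is produced constitutively and is active.
Diaminopimelate is present, so DulT is inactive.
MoO₄²⁻ is absent, so OxaN is inactive.
Required activator DulT is absent, so *dulH* is not transcribed.
So DulH is not produced.
With repressor FubL bound, *velP* is not transcribed.
So VelP is not produced.
Required activator VelP is absent, so *pexK* is not transcribed.
So PexK is not produced.
No repressor is bound and HaxY is active, so *nerP* is transcribed.

ON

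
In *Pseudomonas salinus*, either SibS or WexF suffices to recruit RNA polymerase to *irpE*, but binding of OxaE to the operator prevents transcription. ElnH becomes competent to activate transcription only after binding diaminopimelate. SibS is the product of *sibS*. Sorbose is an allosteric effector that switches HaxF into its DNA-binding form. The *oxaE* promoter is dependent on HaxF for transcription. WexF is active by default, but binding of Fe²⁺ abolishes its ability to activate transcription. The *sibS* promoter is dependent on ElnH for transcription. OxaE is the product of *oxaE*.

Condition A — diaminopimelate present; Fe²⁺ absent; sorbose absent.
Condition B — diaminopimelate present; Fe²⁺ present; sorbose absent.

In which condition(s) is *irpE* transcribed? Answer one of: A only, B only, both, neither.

Condition A:
Diaminopimelate is present, so ElnH is active.
No repressor is bound and ElnH is active, so *sibS* is transcribed.
So SibS is produced and active.
Fe²⁺ is absent, so WexF is active.
Sorbose is absent, so HaxF is inactive.
Required activator HaxF is absent, so *oxaE* is not transcribed.
So OxaE is not produced.
Activator SibS is present, so *irpE* is transcribed.
→ *irpE* is ON in A.
Condition B:
Diaminopimelate is present, so ElnH is active.
No repressor is bound and ElnH is active, so *sibS* is transcribed.
So SibS is produced and active.
Fe²⁺ is present, so WexF is inactive.
Sorbose is absent, so HaxF is inactive.
Required activator HaxF is absent, so *oxaE* is not transcribed.
So OxaE is not produced.
Activator SibS is present, so *irpE* is transcribed.
→ *irpE* is ON in B.

both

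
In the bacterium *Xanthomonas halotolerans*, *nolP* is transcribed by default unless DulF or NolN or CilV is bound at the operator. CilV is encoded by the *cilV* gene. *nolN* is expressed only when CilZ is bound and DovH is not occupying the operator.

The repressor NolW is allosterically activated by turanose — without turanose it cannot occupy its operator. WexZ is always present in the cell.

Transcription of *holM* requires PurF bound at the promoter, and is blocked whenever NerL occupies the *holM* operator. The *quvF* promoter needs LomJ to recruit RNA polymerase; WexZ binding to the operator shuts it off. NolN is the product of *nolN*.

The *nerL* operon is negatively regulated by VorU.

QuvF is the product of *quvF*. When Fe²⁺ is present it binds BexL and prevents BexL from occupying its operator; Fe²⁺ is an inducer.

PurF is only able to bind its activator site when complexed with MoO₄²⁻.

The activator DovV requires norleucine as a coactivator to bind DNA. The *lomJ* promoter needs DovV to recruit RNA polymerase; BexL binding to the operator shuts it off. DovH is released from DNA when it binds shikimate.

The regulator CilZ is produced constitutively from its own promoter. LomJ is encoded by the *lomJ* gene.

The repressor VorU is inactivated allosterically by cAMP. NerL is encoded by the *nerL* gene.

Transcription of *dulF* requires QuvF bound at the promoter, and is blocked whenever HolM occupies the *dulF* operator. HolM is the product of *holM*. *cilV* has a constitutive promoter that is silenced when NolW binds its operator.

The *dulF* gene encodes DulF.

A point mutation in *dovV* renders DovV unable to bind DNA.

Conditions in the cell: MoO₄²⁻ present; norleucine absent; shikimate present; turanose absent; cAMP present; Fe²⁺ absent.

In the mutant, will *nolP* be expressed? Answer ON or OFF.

cAMP is present, so VorU is inactive.
With no repressor bound, *nerL* is transcribed.
So NerL is produced and active.
MoO₄²⁻ is present, so PurF is active.
With repressor NerL bound, *holM* is not transcribed.
So HolM is not produced.
WexZ is produced constitutively and is active.
Fe²⁺ is absent, so BexL is active.
DovV is non-functional in this strain, so it has no effect.
With repressor BexL bound, *lomJ* is not transcribed.
So LomJ is not produced.
With repressor WexZ bound, *quvF* is not transcribed.
So QuvF is not produced.
Required activator QuvF is absent, so *dulF* is not transcribed.
So DulF is not produced.
CilZ is produced constitutively and is active.
Shikimate is present, so DovH is inactive.
No repressor is bound and CilZ is active, so *nolN* is transcribed.
So NolN is produced and active.
Turanose is absent, so NolW is inactive.
With no repressor bound, *cilV* is transcribed.
So CilV is produced and active.
With repressor NolN bound, *nolP* is not transcribed.

OFF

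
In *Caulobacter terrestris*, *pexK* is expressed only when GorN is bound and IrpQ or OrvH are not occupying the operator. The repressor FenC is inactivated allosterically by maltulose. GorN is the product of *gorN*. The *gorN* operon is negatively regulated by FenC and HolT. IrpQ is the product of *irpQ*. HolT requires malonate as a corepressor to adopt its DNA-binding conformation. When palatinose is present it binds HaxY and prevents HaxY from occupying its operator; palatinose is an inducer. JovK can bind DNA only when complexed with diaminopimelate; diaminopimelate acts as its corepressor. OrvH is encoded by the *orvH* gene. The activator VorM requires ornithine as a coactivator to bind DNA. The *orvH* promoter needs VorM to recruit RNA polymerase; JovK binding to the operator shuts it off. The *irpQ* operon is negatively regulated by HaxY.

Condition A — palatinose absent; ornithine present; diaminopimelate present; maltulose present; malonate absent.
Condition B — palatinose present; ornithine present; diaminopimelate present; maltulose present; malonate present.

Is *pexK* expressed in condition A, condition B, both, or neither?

Condition A:
Palatinose is absent, so HaxY is active.
With repressor HaxY bound, *irpQ* is not transcribed.
So IrpQ is not produced.
Ornithine is present, so VorM is active.
Diaminopimelate is present, so JovK is active.
With repressor JovK bound, *orvH* is not transcribed.
So OrvH is not produced.
Maltulose is present, so FenC is inactive.
Malonate is absent, so HolT is inactive.
With no repressor bound, *gorN* is transcribed.
So GorN is produced and active.
No repressor is bound and GorN is active, so *pexK* is transcribed.
→ *pexK* is ON in A.
Condition B:
Palatinose is present, so HaxY is inactive.
With no repressor bound, *irpQ* is transcribed.
So IrpQ is produced and active.
Ornithine is present, so VorM is active.
Diaminopimelate is present, so JovK is active.
With repressor JovK bound, *orvH* is not transcribed.
So OrvH is not produced.
Maltulose is present, so FenC is inactive.
Malonate is present, so HolT is active.
With repressor HolT bound, *gorN* is not transcribed.
So GorN is not produced.
With repressor IrpQ bound, *pexK* is not transcribed.
→ *pexK* is OFF in B.

A only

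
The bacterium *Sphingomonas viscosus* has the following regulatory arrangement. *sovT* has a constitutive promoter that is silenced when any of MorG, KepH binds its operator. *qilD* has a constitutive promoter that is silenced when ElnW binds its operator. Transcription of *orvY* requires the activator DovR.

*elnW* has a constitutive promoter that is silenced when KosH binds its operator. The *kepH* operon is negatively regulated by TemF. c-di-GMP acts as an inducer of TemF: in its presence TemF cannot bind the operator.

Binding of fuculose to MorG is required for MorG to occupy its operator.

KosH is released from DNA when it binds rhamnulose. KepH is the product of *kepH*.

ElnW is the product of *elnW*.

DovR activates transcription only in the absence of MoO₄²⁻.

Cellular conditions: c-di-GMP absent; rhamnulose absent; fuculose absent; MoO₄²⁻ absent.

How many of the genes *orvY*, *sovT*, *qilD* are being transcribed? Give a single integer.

3

MoO₄²⁻ is absent, so DovR is active.
No repressor is bound and DovR is active, so *orvY* is transcribed.
→ *orvY* is ON.
Fuculose is absent, so MorG is inactive.
c-di-GMP is absent, so TemF is active.
With repressor TemF bound, *kepH* is not transcribed.
So KepH is not produced.
With no repressor bound, *sovT* is transcribed.
→ *sovT* is ON.
Rhamnulose is absent, so KosH is active.
With repressor KosH bound, *elnW* is not transcribed.
So ElnW is not produced.
With no repressor bound, *qilD* is transcribed.
→ *qilD* is ON.
3 of the 3 genes are transcribed.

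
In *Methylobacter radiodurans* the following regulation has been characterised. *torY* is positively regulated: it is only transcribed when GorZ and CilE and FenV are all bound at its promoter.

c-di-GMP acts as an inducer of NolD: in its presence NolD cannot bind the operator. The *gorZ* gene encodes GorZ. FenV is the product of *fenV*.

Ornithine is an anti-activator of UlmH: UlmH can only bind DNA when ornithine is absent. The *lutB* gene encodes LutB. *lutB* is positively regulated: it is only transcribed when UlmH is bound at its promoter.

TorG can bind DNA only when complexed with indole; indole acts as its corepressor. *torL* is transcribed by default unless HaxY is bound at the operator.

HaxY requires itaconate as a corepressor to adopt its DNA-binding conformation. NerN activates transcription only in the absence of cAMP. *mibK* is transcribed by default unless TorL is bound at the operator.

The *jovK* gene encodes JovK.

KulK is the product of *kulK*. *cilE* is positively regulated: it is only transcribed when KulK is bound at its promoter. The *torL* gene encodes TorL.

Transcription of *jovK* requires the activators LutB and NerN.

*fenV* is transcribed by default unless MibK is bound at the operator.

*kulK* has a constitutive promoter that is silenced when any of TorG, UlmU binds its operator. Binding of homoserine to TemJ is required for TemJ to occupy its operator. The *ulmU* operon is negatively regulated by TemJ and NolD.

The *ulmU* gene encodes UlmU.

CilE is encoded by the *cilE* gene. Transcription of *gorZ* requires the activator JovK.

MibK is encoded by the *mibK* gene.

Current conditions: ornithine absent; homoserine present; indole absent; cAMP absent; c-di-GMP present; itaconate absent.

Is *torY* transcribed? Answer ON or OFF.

Ornithine is absent, so UlmH is active.
No repressor is bound and UlmH is active, so *lutB* is transcribed.
So LutB is produced and active.
cAMP is absent, so NerN is active.
No repressor is bound and LutB and NerN are active, so *jovK* is transcribed.
So JovK is produced and active.
No repressor is bound and JovK is active, so *gorZ* is transcribed.
So GorZ is produced and active.
Indole is absent, so TorG is inactive.
Homoserine is present, so TemJ is active.
c-di-GMP is present, so NolD is inactive.
With repressor TemJ bound, *ulmU* is not transcribed.
So UlmU is not produced.
With no repressor bound, *kulK* is transcribed.
So KulK is produced and active.
No repressor is bound and KulK is active, so *cilE* is transcribed.
So CilE is produced and active.
Itaconate is absent, so HaxY is inactive.
With no repressor bound, *torL* is transcribed.
So TorL is produced and active.
With repressor TorL bound, *mibK* is not transcribed.
So MibK is not produced.
With no repressor bound, *fenV* is transcribed.
So FenV is produced and active.
No repressor is bound and GorZ and CilE and FenV are active, so *torY* is transcribed.

ON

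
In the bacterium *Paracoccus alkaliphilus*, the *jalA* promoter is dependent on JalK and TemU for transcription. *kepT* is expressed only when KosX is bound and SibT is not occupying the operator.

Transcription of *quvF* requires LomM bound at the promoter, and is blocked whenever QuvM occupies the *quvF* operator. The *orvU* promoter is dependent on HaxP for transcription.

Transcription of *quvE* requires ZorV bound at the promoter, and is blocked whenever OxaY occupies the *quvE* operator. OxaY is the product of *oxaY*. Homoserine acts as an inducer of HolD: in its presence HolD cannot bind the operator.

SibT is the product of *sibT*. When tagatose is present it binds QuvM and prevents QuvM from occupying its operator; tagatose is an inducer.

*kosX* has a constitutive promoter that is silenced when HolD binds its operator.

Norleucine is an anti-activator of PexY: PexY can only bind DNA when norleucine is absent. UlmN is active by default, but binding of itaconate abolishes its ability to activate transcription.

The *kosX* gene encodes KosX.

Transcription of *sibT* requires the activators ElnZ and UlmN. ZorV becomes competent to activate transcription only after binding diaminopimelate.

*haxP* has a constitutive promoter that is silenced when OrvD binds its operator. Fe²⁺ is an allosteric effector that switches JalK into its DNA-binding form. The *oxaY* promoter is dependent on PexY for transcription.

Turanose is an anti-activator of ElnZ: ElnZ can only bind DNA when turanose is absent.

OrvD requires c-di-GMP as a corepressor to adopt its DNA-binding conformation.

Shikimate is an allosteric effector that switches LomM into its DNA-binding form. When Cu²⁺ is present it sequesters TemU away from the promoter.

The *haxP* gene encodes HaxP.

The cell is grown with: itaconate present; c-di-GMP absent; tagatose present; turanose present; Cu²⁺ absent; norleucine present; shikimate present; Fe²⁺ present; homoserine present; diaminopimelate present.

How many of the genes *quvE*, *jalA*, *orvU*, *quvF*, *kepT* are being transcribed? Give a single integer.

5

Diaminopimelate is present, so ZorV is active.
Norleucine is present, so PexY is inactive.
Required activator PexY is absent, so *oxaY* is not transcribed.
So OxaY is not produced.
No repressor is bound and ZorV is active, so *quvE* is transcribed.
→ *quvE* is ON.
Fe²⁺ is present, so JalK is active.
Cu²⁺ is absent, so TemU is active.
No repressor is bound and JalK and TemU are active, so *jalA* is transcribed.
→ *jalA* is ON.
c-di-GMP is absent, so OrvD is inactive.
With no repressor bound, *haxP* is transcribed.
So HaxP is produced and active.
No repressor is bound and HaxP is active, so *orvU* is transcribed.
→ *orvU* is ON.
Tagatose is present, so QuvM is inactive.
Shikimate is present, so LomM is active.
No repressor is bound and LomM is active, so *quvF* is transcribed.
→ *quvF* is ON.
Turanose is present, so ElnZ is inactive.
Itaconate is present, so UlmN is inactive.
Required activator ElnZ is absent, so *sibT* is not transcribed.
So SibT is not produced.
Homoserine is present, so HolD is inactive.
With no repressor bound, *kosX* is transcribed.
So KosX is produced and active.
No repressor is bound and KosX is active, so *kepT* is transcribed.
→ *kepT* is ON.
5 of the 5 genes are transcribed.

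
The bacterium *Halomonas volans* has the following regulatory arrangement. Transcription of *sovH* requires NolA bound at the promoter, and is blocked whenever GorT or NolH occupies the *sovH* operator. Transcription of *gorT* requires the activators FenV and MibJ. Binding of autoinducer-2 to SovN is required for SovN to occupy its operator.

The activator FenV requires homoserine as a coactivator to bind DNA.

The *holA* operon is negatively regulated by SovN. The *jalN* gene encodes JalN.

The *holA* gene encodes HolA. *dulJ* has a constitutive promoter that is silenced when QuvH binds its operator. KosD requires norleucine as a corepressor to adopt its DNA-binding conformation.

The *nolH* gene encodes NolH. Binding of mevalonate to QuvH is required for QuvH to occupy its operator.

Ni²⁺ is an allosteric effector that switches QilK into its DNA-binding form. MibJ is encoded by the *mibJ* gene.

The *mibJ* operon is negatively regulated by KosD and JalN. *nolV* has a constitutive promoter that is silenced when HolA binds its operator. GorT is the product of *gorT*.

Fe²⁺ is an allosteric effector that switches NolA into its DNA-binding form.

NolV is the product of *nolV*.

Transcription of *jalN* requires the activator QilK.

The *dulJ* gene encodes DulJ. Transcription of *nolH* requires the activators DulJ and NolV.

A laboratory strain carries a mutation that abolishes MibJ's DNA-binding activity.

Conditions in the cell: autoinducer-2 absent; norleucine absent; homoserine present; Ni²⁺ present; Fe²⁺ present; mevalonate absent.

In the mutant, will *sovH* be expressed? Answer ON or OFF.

Homoserine is present, so FenV is active.
MibJ is non-functional in this strain, so it has no effect.
Required activator MibJ is absent, so *gorT* is not transcribed.
So GorT is not produced.
Fe²⁺ is present, so NolA is active.
Mevalonate is absent, so QuvH is inactive.
With no repressor bound, *dulJ* is transcribed.
So DulJ is produced and active.
Autoinducer-2 is absent, so SovN is inactive.
With no repressor bound, *holA* is transcribed.
So HolA is produced and active.
With repressor HolA bound, *nolV* is not transcribed.
So NolV is not produced.
Required activator NolV is absent, so *nolH* is not transcribed.
So NolH is not produced.
No repressor is bound and NolA is active, so *sovH* is transcribed.

ON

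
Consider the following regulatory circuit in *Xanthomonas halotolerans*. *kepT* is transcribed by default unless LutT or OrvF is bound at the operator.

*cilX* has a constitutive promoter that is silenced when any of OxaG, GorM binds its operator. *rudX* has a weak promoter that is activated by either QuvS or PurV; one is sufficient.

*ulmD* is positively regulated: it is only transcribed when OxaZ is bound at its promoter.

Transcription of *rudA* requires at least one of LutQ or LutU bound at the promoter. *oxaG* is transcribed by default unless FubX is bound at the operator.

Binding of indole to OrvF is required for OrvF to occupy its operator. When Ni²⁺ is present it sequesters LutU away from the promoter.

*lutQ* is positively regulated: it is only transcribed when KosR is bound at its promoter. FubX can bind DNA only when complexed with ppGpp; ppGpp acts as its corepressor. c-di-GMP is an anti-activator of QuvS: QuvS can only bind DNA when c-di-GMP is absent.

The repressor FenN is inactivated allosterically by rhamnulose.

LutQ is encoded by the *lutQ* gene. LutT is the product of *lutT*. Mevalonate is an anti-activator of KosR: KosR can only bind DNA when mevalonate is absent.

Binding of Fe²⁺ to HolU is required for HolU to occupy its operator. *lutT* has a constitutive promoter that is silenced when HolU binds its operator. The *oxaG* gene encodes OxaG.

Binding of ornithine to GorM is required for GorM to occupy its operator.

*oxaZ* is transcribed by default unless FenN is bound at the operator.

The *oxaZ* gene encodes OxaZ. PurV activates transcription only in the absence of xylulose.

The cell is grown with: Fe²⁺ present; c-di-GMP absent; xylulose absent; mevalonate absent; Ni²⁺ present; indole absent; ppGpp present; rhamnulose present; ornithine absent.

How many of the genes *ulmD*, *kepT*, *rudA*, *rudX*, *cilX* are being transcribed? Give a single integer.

Rhamnulose is present, so FenN is inactive.
With no repressor bound, *oxaZ* is transcribed.
So OxaZ is produced and active.
No repressor is bound and OxaZ is active, so *ulmD* is transcribed.
→ *ulmD* is ON.
Fe²⁺ is present, so HolU is active.
With repressor HolU bound, *lutT* is not transcribed.
So LutT is not produced.
Indole is absent, so OrvF is inactive.
With no repressor bound, *kepT* is transcribed.
→ *kepT* is ON.
Mevalonate is absent, so KosR is active.
No repressor is bound and KosR is active, so *lutQ* is transcribed.
So LutQ is produced and active.
Ni²⁺ is present, so LutU is inactive.
Activator LutQ is present, so *rudA* is transcribed.
→ *rudA* is ON.
c-di-GMP is absent, so QuvS is active.
Xylulose is absent, so PurV is active.
Activator QuvS is present, so *rudX* is transcribed.
→ *rudX* is ON.
ppGpp is present, so FubX is active.
With repressor FubX bound, *oxaG* is not transcribed.
So OxaG is not produced.
Ornithine is absent, so GorM is inactive.
With no repressor bound, *cilX* is transcribed.
→ *cilX* is ON.
5 of the 5 genes are transcribed.

5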